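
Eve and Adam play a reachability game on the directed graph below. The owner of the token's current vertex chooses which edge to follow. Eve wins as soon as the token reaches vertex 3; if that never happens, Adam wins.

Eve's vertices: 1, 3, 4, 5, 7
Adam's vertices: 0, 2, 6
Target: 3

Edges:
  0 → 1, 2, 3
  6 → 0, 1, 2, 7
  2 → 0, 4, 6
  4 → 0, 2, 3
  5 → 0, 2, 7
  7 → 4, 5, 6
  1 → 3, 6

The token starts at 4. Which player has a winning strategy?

Eve

A0 = {3}
A1: add {1, 4} — 1 (Eve) has 1→3; 4 (Eve) has 4→3.
4 ∈ A1, so Eve can force the target.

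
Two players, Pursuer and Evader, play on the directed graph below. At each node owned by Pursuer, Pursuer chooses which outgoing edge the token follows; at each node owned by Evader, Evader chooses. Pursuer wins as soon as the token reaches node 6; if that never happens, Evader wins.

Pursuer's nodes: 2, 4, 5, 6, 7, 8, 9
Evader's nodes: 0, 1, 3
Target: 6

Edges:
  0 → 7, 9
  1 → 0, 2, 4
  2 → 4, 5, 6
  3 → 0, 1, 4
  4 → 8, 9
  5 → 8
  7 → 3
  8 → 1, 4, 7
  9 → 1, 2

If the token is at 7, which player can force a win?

A0 = {6}
A1: add {2} — 2 (Pursuer) has 2→6.
A2: add {9} — 9 (Pursuer) has 9→2.
A3: add {4} — 4 (Pursuer) has 4→9.
A4: add {8} — 8 (Pursuer) has 8→4.
A5: add {5} — 5 (Pursuer) has 5→8.
A6 = A5; e.g. 0 (Evader) can still go to 7. Fixed point.
7 never enters the attractor, so Evader can avoid the target forever.

Evader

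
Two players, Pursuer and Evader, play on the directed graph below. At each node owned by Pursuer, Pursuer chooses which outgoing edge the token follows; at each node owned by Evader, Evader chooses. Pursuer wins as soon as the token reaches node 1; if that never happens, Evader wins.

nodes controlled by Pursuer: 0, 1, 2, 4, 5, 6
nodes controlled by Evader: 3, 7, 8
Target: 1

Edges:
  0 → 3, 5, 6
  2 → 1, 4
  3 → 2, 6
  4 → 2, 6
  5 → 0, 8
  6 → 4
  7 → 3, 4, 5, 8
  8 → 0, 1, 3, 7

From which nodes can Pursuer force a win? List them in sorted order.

0, 1, 2, 3, 4, 5, 6

A0 = {1}
A1: add {2} — 2 (Pursuer) has 2→1.
A2: add {4} — 4 (Pursuer) has 4→2.
A3: add {6} — 6 (Pursuer) has 6→4.
A4: add {0, 3} — 0 (Pursuer) has 0→6; 3 (Evader): all of {2, 6} already in.
A5: add {5} — 5 (Pursuer) has 5→0.
A6 = A5; e.g. 7 (Evader) can still go to 8. Fixed point.
Pursuer's winning region = {0, 1, 2, 3, 4, 5, 6}.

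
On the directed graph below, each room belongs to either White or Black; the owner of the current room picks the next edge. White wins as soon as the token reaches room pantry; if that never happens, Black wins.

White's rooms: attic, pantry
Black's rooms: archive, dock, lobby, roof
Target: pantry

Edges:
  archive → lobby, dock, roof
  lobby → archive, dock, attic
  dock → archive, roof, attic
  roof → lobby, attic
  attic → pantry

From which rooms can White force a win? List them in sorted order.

A0 = {pantry}
A1: add {attic} — attic (White) has attic→pantry.
A2 = A1; e.g. archive (Black) can still go to lobby. Fixed point.
White's winning region = {attic, pantry}.

attic, pantry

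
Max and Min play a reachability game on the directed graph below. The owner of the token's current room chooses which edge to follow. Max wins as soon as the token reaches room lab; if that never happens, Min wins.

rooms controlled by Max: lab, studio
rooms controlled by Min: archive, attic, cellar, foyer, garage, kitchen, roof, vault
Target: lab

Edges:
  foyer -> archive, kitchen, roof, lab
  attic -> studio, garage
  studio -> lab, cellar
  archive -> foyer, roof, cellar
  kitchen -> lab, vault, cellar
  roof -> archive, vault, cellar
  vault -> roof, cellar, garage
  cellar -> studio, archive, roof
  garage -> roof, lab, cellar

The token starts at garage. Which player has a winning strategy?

A0 = {lab}
A1: add {studio} — studio (Max) has studio→lab.
A2 = A1; e.g. foyer (Min) can still go to archive. Fixed point.
garage never enters the attractor, so Min can avoid the target forever.

Min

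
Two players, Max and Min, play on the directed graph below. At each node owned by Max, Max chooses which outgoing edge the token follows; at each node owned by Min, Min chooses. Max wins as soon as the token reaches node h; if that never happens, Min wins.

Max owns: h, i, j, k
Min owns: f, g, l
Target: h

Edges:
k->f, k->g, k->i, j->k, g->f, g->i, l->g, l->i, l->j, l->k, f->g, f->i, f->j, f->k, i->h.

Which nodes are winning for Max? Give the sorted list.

A0 = {h}
A1: add {i} — i (Max) has i→h.
A2: add {k} — k (Max) has k→i.
A3: add {j} — j (Max) has j→k.
A4 = A3; e.g. f (Min) can still go to g. Fixed point.
Max's winning region = {h, i, j, k}.

h, i, j, k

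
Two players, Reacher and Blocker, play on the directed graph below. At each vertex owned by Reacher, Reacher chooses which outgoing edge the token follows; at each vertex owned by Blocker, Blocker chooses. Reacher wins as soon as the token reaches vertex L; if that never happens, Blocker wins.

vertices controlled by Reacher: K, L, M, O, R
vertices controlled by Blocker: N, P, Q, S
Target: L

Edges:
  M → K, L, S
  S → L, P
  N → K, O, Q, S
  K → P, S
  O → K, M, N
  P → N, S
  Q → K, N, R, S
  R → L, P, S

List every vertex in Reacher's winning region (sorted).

L, M, O, R

A0 = {L}
A1: add {M, R} — M (Reacher) has M→L; R (Reacher) has R→L.
A2: add {O} — O (Reacher) has O→M.
A3 = A2; e.g. K (Reacher) has no edge into A2. Fixed point.
Reacher's winning region = {L, M, O, R}.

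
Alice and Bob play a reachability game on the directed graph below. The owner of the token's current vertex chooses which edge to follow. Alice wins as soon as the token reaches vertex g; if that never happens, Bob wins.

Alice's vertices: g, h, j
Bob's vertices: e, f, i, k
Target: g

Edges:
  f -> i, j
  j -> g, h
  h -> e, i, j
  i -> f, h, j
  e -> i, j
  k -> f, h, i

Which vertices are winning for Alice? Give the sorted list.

g, h, j

A0 = {g}
A1: add {j} — j (Alice) has j→g.
A2: add {h} — h (Alice) has h→j.
A3 = A2; e.g. e (Bob) can still go to i. Fixed point.
Alice's winning region = {g, h, j}.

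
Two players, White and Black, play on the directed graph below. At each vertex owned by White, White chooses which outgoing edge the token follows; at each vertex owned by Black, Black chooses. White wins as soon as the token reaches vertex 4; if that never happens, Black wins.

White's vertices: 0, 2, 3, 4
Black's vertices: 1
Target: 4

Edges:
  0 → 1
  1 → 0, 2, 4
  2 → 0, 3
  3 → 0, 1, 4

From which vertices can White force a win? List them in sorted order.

2, 3, 4

A0 = {4}
A1: add {3} — 3 (White) has 3→4.
A2: add {2} — 2 (White) has 2→3.
A3 = A2; e.g. 0 (White) has no edge into A2. Fixed point.
White's winning region = {2, 3, 4}.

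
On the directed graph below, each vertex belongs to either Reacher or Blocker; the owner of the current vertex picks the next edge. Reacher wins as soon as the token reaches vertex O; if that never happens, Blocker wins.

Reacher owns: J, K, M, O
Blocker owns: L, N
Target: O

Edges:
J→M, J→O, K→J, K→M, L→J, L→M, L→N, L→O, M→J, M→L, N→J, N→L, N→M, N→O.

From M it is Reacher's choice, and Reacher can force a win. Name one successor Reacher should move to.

A0 = {O}
A1: add {J} — J (Reacher) has J→O.
A2: add {K, M} — K (Reacher) has K→J; M (Reacher) has M→J.
A3 = A2; e.g. L (Blocker) can still go to N. Fixed point.
From M, successor J is in the attractor (rank 1); the other successor L is not.

J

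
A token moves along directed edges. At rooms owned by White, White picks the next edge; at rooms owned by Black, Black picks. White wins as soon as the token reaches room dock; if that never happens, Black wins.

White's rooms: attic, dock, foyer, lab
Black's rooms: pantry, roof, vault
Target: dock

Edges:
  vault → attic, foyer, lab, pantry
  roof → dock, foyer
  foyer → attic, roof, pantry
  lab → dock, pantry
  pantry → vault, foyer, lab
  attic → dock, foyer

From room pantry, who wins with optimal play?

Black

A0 = {dock}
A1: add {attic, lab} — attic (White) has attic→dock; lab (White) has lab→dock.
A2: add {foyer} — foyer (White) has foyer→attic.
A3: add {roof} — roof (Black): all of {dock, foyer} already in.
A4 = A3; e.g. vault (Black) can still go to pantry. Fixed point.
pantry never enters the attractor, so Black can avoid the target forever.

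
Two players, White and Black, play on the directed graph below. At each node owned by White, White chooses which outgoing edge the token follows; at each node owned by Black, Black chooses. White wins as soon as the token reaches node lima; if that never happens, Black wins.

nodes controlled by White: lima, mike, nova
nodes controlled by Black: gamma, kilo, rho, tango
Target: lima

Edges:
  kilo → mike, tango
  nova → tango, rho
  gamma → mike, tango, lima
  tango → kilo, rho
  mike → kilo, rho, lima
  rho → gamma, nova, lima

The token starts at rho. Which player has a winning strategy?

A0 = {lima}
A1: add {mike} — mike (White) has mike→lima.
A2 = A1; e.g. kilo (Black) can still go to tango. Fixed point.
rho never enters the attractor, so Black can avoid the target forever.

Black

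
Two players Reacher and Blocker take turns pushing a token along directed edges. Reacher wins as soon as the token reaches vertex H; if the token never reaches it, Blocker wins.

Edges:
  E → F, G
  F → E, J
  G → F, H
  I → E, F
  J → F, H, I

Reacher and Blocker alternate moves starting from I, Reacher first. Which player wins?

Track states (vertex, player-to-move).
A0 = {(H,Reacher), (H,Blocker)}
A1: add {(G,Reacher), (J,Reacher)}.
A2 = A1; e.g. (E,Reacher) stays out. (I,Reacher) never enters ⇒ Blocker avoids the target.

Blocker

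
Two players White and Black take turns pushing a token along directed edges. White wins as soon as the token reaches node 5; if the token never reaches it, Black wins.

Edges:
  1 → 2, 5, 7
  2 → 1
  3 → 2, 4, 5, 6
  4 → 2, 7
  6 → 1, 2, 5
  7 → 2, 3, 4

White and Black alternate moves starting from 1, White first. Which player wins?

Track states (vertex, player-to-move).
A0 = {(5,White), (5,Black)}
A1: add {(1,White), (3,White), (6,White)}.
(1,White) ∈ A1 ⇒ White forces the target.

White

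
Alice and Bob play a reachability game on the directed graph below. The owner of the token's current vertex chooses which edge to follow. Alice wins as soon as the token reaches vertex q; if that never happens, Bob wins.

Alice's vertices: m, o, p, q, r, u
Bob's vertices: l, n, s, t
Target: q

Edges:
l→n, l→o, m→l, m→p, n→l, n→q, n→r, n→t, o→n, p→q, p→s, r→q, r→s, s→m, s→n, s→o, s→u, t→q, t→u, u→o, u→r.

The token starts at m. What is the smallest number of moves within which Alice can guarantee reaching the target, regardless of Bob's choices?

2

A0 = {q}
A1: add {p, r} — p (Alice) has p→q; r (Alice) has r→q.
A2: add {m, u} — m (Alice) has m→p; u (Alice) has u→r.
m enters the attractor at level 2, so Alice can force the target in 2 moves from there.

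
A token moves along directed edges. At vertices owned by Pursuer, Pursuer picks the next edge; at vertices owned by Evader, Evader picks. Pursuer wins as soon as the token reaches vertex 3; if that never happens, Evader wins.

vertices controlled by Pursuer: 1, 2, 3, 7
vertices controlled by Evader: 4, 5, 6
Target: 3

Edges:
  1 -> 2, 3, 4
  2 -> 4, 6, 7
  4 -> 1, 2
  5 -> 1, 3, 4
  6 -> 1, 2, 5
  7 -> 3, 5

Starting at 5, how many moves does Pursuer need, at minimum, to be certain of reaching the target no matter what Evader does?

A0 = {3}
A1: add {1, 7} — 1 (Pursuer) has 1→3; 7 (Pursuer) has 7→3.
A2: add {2} — 2 (Pursuer) has 2→7.
A3: add {4} — 4 (Evader): all of {1, 2} already in.
A4: add {5} — 5 (Evader): all of {1, 3, 4} already in.
5 enters the attractor at level 4, so Pursuer can force the target in 4 moves from there.

4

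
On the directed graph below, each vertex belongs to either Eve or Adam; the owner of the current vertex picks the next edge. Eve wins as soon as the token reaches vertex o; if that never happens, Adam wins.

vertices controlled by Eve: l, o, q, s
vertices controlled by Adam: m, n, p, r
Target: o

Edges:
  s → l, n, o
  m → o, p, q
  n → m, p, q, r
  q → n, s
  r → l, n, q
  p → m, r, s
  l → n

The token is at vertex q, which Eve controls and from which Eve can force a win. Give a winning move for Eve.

A0 = {o}
A1: add {s} — s (Eve) has s→o.
A2: add {q} — q (Eve) has q→s.
A3 = A2; e.g. l (Eve) has no edge into A2. Fixed point.
From q, successor s is in the attractor (rank 1); the other successor n is not.

s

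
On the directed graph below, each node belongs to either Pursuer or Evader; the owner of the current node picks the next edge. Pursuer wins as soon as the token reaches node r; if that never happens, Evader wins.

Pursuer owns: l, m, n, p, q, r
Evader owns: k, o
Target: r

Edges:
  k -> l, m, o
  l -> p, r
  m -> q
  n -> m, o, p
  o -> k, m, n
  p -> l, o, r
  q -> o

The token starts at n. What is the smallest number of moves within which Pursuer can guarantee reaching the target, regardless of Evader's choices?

2

A0 = {r}
A1: add {l, p} — l (Pursuer) has l→r; p (Pursuer) has p→r.
A2: add {n} — n (Pursuer) has n→p.
A3 = A2; e.g. k (Evader) can still go to m. Fixed point.
n enters the attractor at level 2, so Pursuer can force the target in 2 moves from there.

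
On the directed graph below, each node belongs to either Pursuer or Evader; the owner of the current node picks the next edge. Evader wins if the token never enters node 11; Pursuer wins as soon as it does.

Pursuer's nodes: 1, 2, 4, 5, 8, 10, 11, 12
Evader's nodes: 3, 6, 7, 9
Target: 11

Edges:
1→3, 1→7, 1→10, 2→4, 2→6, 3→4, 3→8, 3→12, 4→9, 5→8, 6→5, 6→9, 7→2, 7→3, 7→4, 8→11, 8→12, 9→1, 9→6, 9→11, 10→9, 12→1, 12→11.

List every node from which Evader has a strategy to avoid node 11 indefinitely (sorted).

A0 = {11}
A1: add {8, 12} — 8 (Pursuer) has 8→11; 12 (Pursuer) has 12→11.
A2: add {5} — 5 (Pursuer) has 5→8.
A3 = A2; e.g. 1 (Pursuer) has no edge into A2. Fixed point.
Pursuer's attractor = {5, 8, 11, 12}; Evader avoids the target exactly from the complement.

1, 2, 3, 4, 6, 7, 9, 10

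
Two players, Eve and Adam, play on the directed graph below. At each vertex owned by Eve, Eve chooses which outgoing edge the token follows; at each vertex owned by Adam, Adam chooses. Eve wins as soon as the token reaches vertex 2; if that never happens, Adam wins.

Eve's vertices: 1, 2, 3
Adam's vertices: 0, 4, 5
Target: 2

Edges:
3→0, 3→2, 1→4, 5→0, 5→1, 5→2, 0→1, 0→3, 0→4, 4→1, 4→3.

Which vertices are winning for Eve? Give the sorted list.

2, 3

A0 = {2}
A1: add {3} — 3 (Eve) has 3→2.
A2 = A1; e.g. 0 (Adam) can still go to 1. Fixed point.
Eve's winning region = {2, 3}.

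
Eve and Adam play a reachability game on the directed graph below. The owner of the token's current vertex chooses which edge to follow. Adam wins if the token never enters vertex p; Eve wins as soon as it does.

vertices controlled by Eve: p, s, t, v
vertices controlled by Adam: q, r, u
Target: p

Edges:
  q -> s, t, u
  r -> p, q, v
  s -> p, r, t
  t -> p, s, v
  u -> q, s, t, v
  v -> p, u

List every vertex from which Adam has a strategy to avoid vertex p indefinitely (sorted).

A0 = {p}
A1: add {s, t, v} — s (Eve) has s→p; t (Eve) has t→p; v (Eve) has v→p.
A2 = A1; e.g. q (Adam) can still go to u. Fixed point.
Eve's attractor = {p, s, t, v}; Adam avoids the target exactly from the complement.

q, r, u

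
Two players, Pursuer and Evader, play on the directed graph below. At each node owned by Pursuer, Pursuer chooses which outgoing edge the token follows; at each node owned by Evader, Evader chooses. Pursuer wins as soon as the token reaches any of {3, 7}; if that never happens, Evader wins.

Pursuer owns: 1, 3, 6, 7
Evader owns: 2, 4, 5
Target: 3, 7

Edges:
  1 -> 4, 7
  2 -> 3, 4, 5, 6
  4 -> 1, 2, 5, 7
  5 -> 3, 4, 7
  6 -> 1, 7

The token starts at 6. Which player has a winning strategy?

Pursuer

A0 = {3, 7}
A1: add {1, 6} — 1 (Pursuer) has 1→7; 6 (Pursuer) has 6→7.
A2 = A1; e.g. 2 (Evader) can still go to 4. Fixed point.
6 ∈ A1, so Pursuer can force the target.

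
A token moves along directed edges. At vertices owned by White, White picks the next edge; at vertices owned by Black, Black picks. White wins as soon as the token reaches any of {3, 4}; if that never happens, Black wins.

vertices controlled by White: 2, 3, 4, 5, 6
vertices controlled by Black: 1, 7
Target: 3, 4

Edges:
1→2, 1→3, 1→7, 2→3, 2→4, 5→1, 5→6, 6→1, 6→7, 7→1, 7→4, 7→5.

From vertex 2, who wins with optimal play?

White

A0 = {3, 4}
A1: add {2} — 2 (White) has 2→3.
A2 = A1; e.g. 1 (Black) can still go to 7. Fixed point.
2 ∈ A1, so White can force the target.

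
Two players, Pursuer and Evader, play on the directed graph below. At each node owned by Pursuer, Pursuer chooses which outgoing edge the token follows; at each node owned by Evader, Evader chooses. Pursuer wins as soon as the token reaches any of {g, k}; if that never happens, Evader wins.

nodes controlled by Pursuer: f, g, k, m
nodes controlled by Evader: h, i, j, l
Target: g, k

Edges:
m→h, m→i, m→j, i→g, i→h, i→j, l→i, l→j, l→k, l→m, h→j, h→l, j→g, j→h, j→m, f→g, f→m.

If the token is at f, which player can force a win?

A0 = {g, k}
A1: add {f} — f (Pursuer) has f→g.
A2 = A1; e.g. h (Evader) can still go to j. Fixed point.
f ∈ A1, so Pursuer can force the target.

Pursuer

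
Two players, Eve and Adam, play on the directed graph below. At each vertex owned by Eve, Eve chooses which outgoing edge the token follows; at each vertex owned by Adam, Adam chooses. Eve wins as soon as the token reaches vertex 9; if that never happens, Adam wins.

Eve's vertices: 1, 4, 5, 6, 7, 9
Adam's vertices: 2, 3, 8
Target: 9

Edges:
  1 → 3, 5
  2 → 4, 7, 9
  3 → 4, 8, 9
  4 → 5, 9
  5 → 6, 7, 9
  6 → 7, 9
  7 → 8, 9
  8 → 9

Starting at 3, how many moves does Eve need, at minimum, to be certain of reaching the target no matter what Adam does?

2

A0 = {9}
A1: add {4, 5, 6, 7, 8} — 4 (Eve) has 4→9; 5 (Eve) has 5→9; 6 (Eve) has 6→9; 7 (Eve) has 7→9; 8 (Adam): all of {9} already in.
A2: add {1, 2, 3} — 1 (Eve) has 1→5; 2 (Adam): all of {4, 7, 9} already in; 3 (Adam): all of {4, 8, 9} already in.
A2 = all vertices. Fixed point.
3 enters the attractor at level 2, so Eve can force the target in 2 moves from there.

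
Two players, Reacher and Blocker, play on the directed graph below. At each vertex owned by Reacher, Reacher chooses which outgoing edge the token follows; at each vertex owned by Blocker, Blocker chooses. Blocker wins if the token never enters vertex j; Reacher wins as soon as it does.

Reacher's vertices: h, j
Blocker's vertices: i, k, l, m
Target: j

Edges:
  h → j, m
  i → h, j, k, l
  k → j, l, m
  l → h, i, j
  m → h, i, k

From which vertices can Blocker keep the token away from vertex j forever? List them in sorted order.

A0 = {j}
A1: add {h} — h (Reacher) has h→j.
A2 = A1; e.g. i (Blocker) can still go to k. Fixed point.
Reacher's attractor = {h, j}; Blocker avoids the target exactly from the complement.

i, k, l, m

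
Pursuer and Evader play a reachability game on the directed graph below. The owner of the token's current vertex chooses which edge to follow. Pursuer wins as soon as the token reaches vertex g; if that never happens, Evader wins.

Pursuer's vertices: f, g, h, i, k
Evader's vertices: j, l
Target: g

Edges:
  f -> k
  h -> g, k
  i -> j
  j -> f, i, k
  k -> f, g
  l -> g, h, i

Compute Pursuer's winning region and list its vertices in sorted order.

f, g, h, k

A0 = {g}
A1: add {h, k} — h (Pursuer) has h→g; k (Pursuer) has k→g.
A2: add {f} — f (Pursuer) has f→k.
A3 = A2; e.g. i (Pursuer) has no edge into A2. Fixed point.
Pursuer's winning region = {f, g, h, k}.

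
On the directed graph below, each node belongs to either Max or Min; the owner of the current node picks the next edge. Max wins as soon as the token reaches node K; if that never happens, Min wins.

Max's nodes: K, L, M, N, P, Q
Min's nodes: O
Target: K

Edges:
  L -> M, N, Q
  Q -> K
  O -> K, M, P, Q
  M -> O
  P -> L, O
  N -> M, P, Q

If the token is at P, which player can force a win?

A0 = {K}
A1: add {Q} — Q (Max) has Q→K.
A2: add {L, N} — L (Max) has L→Q; N (Max) has N→Q.
A3: add {P} — P (Max) has P→L.
A4 = A3; e.g. M (Max) has no edge into A3. Fixed point.
P ∈ A3, so Max can force the target.

Max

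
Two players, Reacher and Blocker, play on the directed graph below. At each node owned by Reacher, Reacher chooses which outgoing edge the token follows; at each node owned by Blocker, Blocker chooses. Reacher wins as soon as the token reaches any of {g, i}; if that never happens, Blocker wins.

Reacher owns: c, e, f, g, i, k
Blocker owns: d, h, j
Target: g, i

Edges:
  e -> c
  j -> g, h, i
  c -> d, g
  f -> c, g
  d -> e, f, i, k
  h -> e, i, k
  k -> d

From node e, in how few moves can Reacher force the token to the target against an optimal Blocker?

2

A0 = {g, i}
A1: add {c, f} — c (Reacher) has c→g; f (Reacher) has f→g.
A2: add {e} — e (Reacher) has e→c.
A3 = A2; e.g. d (Blocker) can still go to k. Fixed point.
e enters the attractor at level 2, so Reacher can force the target in 2 moves from there.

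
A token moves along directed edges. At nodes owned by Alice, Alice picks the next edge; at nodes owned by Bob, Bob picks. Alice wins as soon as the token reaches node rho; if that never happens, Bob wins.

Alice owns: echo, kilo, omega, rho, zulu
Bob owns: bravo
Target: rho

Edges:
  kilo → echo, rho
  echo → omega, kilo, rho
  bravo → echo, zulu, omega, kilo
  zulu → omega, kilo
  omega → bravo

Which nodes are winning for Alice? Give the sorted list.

echo, kilo, rho, zulu

A0 = {rho}
A1: add {echo, kilo} — echo (Alice) has echo→rho; kilo (Alice) has kilo→rho.
A2: add {zulu} — zulu (Alice) has zulu→kilo.
A3 = A2; e.g. omega (Alice) has no edge into A2. Fixed point.
Alice's winning region = {echo, kilo, rho, zulu}.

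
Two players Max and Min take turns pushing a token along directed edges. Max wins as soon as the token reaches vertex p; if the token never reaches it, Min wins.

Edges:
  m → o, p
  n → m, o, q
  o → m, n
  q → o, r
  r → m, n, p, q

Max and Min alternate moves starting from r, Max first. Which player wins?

Max

Track states (vertex, player-to-move).
A0 = {(p,Max), (p,Min)}
A1: add {(m,Max), (r,Max)}.
(r,Max) ∈ A1 ⇒ Max forces the target.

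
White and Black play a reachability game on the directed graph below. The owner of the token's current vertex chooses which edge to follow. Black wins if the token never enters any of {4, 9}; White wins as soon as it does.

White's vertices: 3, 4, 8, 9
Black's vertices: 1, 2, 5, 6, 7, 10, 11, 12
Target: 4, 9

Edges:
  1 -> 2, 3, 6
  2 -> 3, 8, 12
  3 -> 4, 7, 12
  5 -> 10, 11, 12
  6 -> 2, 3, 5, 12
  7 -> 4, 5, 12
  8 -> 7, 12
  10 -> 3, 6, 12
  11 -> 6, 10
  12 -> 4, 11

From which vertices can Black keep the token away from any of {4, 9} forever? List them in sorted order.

1, 2, 5, 6, 7, 8, 10, 11, 12

A0 = {4, 9}
A1: add {3} — 3 (White) has 3→4.
A2 = A1; e.g. 1 (Black) can still go to 2. Fixed point.
White's attractor = {3, 4, 9}; Black avoids the target exactly from the complement.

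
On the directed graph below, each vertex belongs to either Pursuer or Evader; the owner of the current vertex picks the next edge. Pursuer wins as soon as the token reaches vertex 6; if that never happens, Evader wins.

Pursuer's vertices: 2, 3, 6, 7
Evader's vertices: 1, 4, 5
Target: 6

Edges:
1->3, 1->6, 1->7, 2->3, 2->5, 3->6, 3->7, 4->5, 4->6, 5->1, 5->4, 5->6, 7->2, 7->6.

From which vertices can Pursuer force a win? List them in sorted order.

A0 = {6}
A1: add {3, 7} — 3 (Pursuer) has 3→6; 7 (Pursuer) has 7→6.
A2: add {1, 2} — 1 (Evader): all of {3, 6, 7} already in; 2 (Pursuer) has 2→3.
A3 = A2; e.g. 4 (Evader) can still go to 5. Fixed point.
Pursuer's winning region = {1, 2, 3, 6, 7}.

1, 2, 3, 6, 7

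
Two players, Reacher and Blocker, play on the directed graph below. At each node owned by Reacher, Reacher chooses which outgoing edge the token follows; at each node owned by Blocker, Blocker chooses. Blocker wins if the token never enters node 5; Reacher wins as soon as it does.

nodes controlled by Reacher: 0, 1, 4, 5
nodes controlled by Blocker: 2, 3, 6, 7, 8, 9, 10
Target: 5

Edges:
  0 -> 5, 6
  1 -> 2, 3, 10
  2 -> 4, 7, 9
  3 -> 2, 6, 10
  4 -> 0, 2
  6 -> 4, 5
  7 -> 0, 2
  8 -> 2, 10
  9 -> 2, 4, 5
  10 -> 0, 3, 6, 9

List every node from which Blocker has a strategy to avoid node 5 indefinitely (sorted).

A0 = {5}
A1: add {0} — 0 (Reacher) has 0→5.
A2: add {4} — 4 (Reacher) has 4→0.
A3: add {6} — 6 (Blocker): all of {4, 5} already in.
A4 = A3; e.g. 1 (Reacher) has no edge into A3. Fixed point.
Reacher's attractor = {0, 4, 5, 6}; Blocker avoids the target exactly from the complement.

1, 2, 3, 7, 8, 9, 10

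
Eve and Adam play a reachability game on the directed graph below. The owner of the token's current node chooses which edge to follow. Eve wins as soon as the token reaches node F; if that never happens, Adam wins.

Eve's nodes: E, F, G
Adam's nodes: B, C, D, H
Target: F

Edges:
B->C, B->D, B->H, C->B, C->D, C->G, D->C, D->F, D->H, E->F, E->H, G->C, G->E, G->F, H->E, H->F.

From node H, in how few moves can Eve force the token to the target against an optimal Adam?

2

A0 = {F}
A1: add {E, G} — E (Eve) has E→F; G (Eve) has G→F.
A2: add {H} — H (Adam): all of {E, F} already in.
A3 = A2; e.g. B (Adam) can still go to C. Fixed point.
H enters the attractor at level 2, so Eve can force the target in 2 moves from there.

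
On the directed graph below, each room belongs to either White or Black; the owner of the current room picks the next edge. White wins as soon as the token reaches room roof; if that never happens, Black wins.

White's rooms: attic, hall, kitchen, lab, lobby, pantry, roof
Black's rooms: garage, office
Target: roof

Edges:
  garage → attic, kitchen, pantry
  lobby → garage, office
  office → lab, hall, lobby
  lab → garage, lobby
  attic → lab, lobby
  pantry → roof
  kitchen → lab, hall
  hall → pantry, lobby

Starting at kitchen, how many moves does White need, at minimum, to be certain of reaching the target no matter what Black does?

A0 = {roof}
A1: add {pantry} — pantry (White) has pantry→roof.
A2: add {hall} — hall (White) has hall→pantry.
A3: add {kitchen} — kitchen (White) has kitchen→hall.
A4 = A3; e.g. garage (Black) can still go to attic. Fixed point.
kitchen enters the attractor at level 3, so White can force the target in 3 moves from there.

3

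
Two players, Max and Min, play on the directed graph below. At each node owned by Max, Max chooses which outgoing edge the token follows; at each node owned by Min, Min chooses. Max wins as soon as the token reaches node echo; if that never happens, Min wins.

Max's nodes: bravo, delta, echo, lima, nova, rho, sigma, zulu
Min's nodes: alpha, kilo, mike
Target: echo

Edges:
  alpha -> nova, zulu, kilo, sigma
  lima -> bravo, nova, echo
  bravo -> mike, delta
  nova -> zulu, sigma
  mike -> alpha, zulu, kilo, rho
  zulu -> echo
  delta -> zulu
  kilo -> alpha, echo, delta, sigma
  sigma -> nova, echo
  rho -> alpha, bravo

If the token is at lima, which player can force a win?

Max

A0 = {echo}
A1: add {lima, sigma, zulu} — lima (Max) has lima→echo; zulu (Max) has zulu→echo; sigma (Max) has sigma→echo.
lima ∈ A1, so Max can force the target.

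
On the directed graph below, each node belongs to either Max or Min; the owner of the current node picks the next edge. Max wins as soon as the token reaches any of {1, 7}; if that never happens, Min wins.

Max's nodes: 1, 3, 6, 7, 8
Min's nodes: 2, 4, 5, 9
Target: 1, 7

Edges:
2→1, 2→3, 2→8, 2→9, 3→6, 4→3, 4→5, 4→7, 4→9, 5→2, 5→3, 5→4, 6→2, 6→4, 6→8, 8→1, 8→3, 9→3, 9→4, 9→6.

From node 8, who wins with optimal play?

Max

A0 = {1, 7}
A1: add {8} — 8 (Max) has 8→1.
8 ∈ A1, so Max can force the target.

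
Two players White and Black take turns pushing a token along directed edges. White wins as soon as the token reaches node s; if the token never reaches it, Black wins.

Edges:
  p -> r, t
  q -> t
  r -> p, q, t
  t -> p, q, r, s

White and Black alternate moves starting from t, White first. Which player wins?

White

Track states (vertex, player-to-move).
A0 = {(s,White), (s,Black)}
A1: add {(t,White)}.
(t,White) ∈ A1 ⇒ White forces the target.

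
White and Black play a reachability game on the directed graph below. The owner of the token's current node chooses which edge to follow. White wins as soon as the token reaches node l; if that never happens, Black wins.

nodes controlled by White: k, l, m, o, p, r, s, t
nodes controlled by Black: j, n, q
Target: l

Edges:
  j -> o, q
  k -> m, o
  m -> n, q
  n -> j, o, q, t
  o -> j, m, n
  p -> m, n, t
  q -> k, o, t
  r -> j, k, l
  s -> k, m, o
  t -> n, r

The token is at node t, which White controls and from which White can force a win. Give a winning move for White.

r

A0 = {l}
A1: add {r} — r (White) has r→l.
A2: add {t} — t (White) has t→r.
A3: add {p} — p (White) has p→t.
A4 = A3; e.g. j (Black) can still go to o. Fixed point.
From t, successor r is in the attractor (rank 1); the other successor n is not.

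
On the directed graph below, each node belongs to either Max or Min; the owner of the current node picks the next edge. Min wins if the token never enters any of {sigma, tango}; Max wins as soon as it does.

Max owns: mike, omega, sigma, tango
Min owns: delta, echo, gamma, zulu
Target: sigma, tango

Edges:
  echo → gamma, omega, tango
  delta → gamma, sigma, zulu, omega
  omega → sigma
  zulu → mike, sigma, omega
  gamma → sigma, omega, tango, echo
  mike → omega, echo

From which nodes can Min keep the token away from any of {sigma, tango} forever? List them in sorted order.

A0 = {sigma, tango}
A1: add {omega} — omega (Max) has omega→sigma.
A2: add {mike} — mike (Max) has mike→omega.
A3: add {zulu} — zulu (Min): all of {mike, sigma, omega} already in.
A4 = A3; e.g. gamma (Min) can still go to echo. Fixed point.
Max's attractor = {mike, omega, sigma, tango, zulu}; Min avoids the target exactly from the complement.

delta, echo, gamma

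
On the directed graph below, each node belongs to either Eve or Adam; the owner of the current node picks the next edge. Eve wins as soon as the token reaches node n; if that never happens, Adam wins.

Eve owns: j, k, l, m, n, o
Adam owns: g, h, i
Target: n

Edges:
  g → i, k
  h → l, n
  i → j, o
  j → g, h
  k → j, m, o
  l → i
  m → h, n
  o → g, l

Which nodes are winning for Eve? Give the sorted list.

A0 = {n}
A1: add {m} — m (Eve) has m→n.
A2: add {k} — k (Eve) has k→m.
A3 = A2; e.g. g (Adam) can still go to i. Fixed point.
Eve's winning region = {k, m, n}.

k, m, n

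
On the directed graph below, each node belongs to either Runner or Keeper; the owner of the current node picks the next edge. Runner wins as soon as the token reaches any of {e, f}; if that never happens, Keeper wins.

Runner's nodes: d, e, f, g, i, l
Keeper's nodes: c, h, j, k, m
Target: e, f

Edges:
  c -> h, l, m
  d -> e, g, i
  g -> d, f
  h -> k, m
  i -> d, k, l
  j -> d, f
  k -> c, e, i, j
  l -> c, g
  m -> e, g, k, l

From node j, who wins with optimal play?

Runner

A0 = {e, f}
A1: add {d, g} — d (Runner) has d→e; g (Runner) has g→f.
A2: add {i, j, l} — i (Runner) has i→d; j (Keeper): all of {d, f} already in; l (Runner) has l→g.
A3 = A2; e.g. c (Keeper) can still go to h. Fixed point.
j ∈ A2, so Runner can force the target.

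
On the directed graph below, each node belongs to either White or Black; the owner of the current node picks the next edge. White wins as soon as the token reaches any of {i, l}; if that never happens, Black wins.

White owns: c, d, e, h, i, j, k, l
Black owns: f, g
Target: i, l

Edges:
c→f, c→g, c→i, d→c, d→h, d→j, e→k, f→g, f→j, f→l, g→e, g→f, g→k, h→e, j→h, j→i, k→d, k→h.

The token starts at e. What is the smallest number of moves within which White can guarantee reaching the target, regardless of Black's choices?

4

A0 = {i, l}
A1: add {c, j} — c (White) has c→i; j (White) has j→i.
A2: add {d} — d (White) has d→c.
A3: add {k} — k (White) has k→d.
A4: add {e} — e (White) has e→k.
e enters the attractor at level 4, so White can force the target in 4 moves from there.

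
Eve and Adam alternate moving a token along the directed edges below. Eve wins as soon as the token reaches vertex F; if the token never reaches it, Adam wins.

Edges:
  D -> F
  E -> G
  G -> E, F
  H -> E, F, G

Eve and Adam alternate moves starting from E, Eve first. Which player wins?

Track states (vertex, player-to-move).
A0 = {(F,Eve), (F,Adam)}
A1: add {(D,Eve), (D,Adam), (G,Eve), (H,Eve)}.
A2: add {(E,Adam)}.
A3 = A2; e.g. (E,Eve) stays out. (E,Eve) never enters ⇒ Adam avoids the target.

Adam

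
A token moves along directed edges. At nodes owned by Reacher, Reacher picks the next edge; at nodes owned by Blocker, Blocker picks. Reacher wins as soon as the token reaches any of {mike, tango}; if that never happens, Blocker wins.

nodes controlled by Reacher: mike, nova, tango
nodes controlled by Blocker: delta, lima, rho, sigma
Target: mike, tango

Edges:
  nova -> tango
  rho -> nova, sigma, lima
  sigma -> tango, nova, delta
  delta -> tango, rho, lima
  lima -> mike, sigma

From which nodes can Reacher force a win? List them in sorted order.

mike, nova, tango

A0 = {mike, tango}
A1: add {nova} — nova (Reacher) has nova→tango.
A2 = A1; e.g. rho (Blocker) can still go to sigma. Fixed point.
Reacher's winning region = {mike, nova, tango}.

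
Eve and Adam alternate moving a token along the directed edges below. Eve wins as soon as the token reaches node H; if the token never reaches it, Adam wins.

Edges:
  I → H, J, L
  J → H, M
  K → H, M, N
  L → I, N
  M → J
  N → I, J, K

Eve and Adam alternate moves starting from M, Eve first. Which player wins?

Track states (vertex, player-to-move).
A0 = {(H,Eve), (H,Adam)}
A1: add {(I,Eve), (J,Eve), (K,Eve)}.
A2: add {(M,Adam), (N,Adam)}.
A3: add {(L,Eve)}.
A4: add {(I,Adam)}.
A5: add {(N,Eve)}.
A6: add {(L,Adam)}.
A7 = A6; e.g. (J,Adam) stays out. (M,Eve) never enters ⇒ Adam avoids the target.

Adam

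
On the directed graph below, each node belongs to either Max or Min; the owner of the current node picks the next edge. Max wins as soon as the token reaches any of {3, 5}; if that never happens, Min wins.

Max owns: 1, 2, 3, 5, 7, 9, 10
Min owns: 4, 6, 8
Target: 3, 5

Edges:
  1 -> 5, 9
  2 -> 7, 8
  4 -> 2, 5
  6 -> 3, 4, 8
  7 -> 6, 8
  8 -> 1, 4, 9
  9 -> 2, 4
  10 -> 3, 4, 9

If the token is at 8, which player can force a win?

A0 = {3, 5}
A1: add {1, 10} — 1 (Max) has 1→5; 10 (Max) has 10→3.
A2 = A1; e.g. 2 (Max) has no edge into A1. Fixed point.
8 never enters the attractor, so Min can avoid the target forever.

Min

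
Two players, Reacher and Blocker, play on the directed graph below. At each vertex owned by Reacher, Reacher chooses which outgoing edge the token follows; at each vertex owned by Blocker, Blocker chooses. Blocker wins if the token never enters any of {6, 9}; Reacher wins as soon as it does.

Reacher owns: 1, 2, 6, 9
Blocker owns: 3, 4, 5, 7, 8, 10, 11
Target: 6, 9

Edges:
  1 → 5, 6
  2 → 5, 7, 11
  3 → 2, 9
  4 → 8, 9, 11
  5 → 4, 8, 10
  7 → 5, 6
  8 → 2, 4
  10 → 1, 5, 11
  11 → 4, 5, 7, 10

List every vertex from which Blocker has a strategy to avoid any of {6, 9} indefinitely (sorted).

2, 3, 4, 5, 7, 8, 10, 11

A0 = {6, 9}
A1: add {1} — 1 (Reacher) has 1→6.
A2 = A1; e.g. 2 (Reacher) has no edge into A1. Fixed point.
Reacher's attractor = {1, 6, 9}; Blocker avoids the target exactly from the complement.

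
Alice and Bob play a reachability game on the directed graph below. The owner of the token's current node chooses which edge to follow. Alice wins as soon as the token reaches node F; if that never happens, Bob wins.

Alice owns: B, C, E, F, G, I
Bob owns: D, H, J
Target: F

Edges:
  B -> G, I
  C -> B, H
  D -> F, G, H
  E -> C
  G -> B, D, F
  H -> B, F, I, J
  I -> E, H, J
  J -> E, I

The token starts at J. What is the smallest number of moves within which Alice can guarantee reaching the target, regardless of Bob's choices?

6

A0 = {F}
A1: add {G} — G (Alice) has G→F.
A2: add {B} — B (Alice) has B→G.
A3: add {C} — C (Alice) has C→B.
A4: add {E} — E (Alice) has E→C.
A5: add {I} — I (Alice) has I→E.
A6: add {J} — J (Bob): all of {E, I} already in.
J enters the attractor at level 6, so Alice can force the target in 6 moves from there.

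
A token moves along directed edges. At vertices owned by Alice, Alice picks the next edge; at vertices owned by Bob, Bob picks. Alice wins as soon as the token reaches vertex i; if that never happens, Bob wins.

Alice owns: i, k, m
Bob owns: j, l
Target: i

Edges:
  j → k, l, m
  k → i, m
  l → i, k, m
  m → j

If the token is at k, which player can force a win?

A0 = {i}
A1: add {k} — k (Alice) has k→i.
A2 = A1; e.g. j (Bob) can still go to l. Fixed point.
k ∈ A1, so Alice can force the target.

Alice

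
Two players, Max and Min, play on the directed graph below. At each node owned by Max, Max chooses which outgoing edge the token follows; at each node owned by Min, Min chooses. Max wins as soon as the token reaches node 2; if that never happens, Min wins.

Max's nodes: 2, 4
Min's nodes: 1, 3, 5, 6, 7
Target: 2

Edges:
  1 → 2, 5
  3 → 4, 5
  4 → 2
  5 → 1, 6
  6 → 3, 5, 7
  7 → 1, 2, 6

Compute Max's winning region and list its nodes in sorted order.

A0 = {2}
A1: add {4} — 4 (Max) has 4→2.
A2 = A1; e.g. 1 (Min) can still go to 5. Fixed point.
Max's winning region = {2, 4}.

2, 4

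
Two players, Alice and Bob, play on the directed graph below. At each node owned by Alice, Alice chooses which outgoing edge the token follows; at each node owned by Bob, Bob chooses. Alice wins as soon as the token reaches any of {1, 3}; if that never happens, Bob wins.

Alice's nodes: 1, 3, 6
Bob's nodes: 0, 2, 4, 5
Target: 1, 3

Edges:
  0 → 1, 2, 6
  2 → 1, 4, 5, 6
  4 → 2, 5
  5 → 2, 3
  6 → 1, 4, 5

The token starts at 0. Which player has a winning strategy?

A0 = {1, 3}
A1: add {6} — 6 (Alice) has 6→1.
A2 = A1; e.g. 0 (Bob) can still go to 2. Fixed point.
0 never enters the attractor, so Bob can avoid the target forever.

Bob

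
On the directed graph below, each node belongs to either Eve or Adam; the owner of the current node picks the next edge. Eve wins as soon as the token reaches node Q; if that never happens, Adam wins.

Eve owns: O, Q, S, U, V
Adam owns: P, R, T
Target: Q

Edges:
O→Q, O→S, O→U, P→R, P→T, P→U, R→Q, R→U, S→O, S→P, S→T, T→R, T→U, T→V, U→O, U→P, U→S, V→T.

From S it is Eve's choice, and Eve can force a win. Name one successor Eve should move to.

A0 = {Q}
A1: add {O} — O (Eve) has O→Q.
A2: add {S, U} — S (Eve) has S→O; U (Eve) has U→O.
A3: add {R} — R (Adam): all of {Q, U} already in.
A4 = A3; e.g. P (Adam) can still go to T. Fixed point.
From S, successor O is in the attractor (rank 1); the other successors P, T are not.

O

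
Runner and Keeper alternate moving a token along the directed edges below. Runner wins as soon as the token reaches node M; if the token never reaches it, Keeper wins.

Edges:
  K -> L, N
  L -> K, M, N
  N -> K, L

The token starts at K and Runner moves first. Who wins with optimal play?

Track states (vertex, player-to-move).
A0 = {(M,Runner), (M,Keeper)}
A1: add {(L,Runner)}.
A2 = A1; e.g. (K,Runner) stays out. (K,Runner) never enters ⇒ Keeper avoids the target.

Keeper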